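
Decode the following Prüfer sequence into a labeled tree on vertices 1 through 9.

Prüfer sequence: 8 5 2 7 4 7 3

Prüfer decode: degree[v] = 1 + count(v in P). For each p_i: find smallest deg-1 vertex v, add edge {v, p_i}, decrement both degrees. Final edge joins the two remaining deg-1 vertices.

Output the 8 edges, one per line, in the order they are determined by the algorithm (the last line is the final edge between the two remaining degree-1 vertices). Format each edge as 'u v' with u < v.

Initial degrees: {1:1, 2:2, 3:2, 4:2, 5:2, 6:1, 7:3, 8:2, 9:1}
Step 1: smallest deg-1 vertex = 1, p_1 = 8. Add edge {1,8}. Now deg[1]=0, deg[8]=1.
Step 2: smallest deg-1 vertex = 6, p_2 = 5. Add edge {5,6}. Now deg[6]=0, deg[5]=1.
Step 3: smallest deg-1 vertex = 5, p_3 = 2. Add edge {2,5}. Now deg[5]=0, deg[2]=1.
Step 4: smallest deg-1 vertex = 2, p_4 = 7. Add edge {2,7}. Now deg[2]=0, deg[7]=2.
Step 5: smallest deg-1 vertex = 8, p_5 = 4. Add edge {4,8}. Now deg[8]=0, deg[4]=1.
Step 6: smallest deg-1 vertex = 4, p_6 = 7. Add edge {4,7}. Now deg[4]=0, deg[7]=1.
Step 7: smallest deg-1 vertex = 7, p_7 = 3. Add edge {3,7}. Now deg[7]=0, deg[3]=1.
Final: two remaining deg-1 vertices are 3, 9. Add edge {3,9}.

Answer: 1 8
5 6
2 5
2 7
4 8
4 7
3 7
3 9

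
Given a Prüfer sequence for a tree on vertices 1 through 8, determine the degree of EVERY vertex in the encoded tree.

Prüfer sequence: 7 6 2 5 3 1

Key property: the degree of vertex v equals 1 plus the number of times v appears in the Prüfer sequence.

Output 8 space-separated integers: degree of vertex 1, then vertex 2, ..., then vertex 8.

p_1 = 7: count[7] becomes 1
p_2 = 6: count[6] becomes 1
p_3 = 2: count[2] becomes 1
p_4 = 5: count[5] becomes 1
p_5 = 3: count[3] becomes 1
p_6 = 1: count[1] becomes 1
Degrees (1 + count): deg[1]=1+1=2, deg[2]=1+1=2, deg[3]=1+1=2, deg[4]=1+0=1, deg[5]=1+1=2, deg[6]=1+1=2, deg[7]=1+1=2, deg[8]=1+0=1

Answer: 2 2 2 1 2 2 2 1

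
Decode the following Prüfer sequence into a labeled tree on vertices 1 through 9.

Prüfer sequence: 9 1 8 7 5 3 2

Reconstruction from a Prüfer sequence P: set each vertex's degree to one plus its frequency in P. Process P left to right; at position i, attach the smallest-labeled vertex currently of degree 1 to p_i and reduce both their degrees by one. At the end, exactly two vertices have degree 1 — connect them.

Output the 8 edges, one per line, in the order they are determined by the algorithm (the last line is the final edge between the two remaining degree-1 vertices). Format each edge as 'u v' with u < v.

Initial degrees: {1:2, 2:2, 3:2, 4:1, 5:2, 6:1, 7:2, 8:2, 9:2}
Step 1: smallest deg-1 vertex = 4, p_1 = 9. Add edge {4,9}. Now deg[4]=0, deg[9]=1.
Step 2: smallest deg-1 vertex = 6, p_2 = 1. Add edge {1,6}. Now deg[6]=0, deg[1]=1.
Step 3: smallest deg-1 vertex = 1, p_3 = 8. Add edge {1,8}. Now deg[1]=0, deg[8]=1.
Step 4: smallest deg-1 vertex = 8, p_4 = 7. Add edge {7,8}. Now deg[8]=0, deg[7]=1.
Step 5: smallest deg-1 vertex = 7, p_5 = 5. Add edge {5,7}. Now deg[7]=0, deg[5]=1.
Step 6: smallest deg-1 vertex = 5, p_6 = 3. Add edge {3,5}. Now deg[5]=0, deg[3]=1.
Step 7: smallest deg-1 vertex = 3, p_7 = 2. Add edge {2,3}. Now deg[3]=0, deg[2]=1.
Final: two remaining deg-1 vertices are 2, 9. Add edge {2,9}.

Answer: 4 9
1 6
1 8
7 8
5 7
3 5
2 3
2 9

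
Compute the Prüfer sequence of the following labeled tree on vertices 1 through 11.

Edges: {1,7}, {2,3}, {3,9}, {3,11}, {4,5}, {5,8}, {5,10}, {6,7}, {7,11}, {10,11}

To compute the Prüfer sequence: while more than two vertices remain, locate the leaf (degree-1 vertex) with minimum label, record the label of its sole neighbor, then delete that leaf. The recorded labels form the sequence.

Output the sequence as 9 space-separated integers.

Answer: 7 3 5 7 11 5 10 3 11

Derivation:
Step 1: leaves = {1,2,4,6,8,9}. Remove smallest leaf 1, emit neighbor 7.
Step 2: leaves = {2,4,6,8,9}. Remove smallest leaf 2, emit neighbor 3.
Step 3: leaves = {4,6,8,9}. Remove smallest leaf 4, emit neighbor 5.
Step 4: leaves = {6,8,9}. Remove smallest leaf 6, emit neighbor 7.
Step 5: leaves = {7,8,9}. Remove smallest leaf 7, emit neighbor 11.
Step 6: leaves = {8,9}. Remove smallest leaf 8, emit neighbor 5.
Step 7: leaves = {5,9}. Remove smallest leaf 5, emit neighbor 10.
Step 8: leaves = {9,10}. Remove smallest leaf 9, emit neighbor 3.
Step 9: leaves = {3,10}. Remove smallest leaf 3, emit neighbor 11.
Done: 2 vertices remain (10, 11). Sequence = [7 3 5 7 11 5 10 3 11]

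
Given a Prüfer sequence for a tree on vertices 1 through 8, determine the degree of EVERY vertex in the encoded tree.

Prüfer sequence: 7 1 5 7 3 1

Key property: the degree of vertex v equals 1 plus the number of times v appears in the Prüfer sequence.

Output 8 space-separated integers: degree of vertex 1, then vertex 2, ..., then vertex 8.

Answer: 3 1 2 1 2 1 3 1

Derivation:
p_1 = 7: count[7] becomes 1
p_2 = 1: count[1] becomes 1
p_3 = 5: count[5] becomes 1
p_4 = 7: count[7] becomes 2
p_5 = 3: count[3] becomes 1
p_6 = 1: count[1] becomes 2
Degrees (1 + count): deg[1]=1+2=3, deg[2]=1+0=1, deg[3]=1+1=2, deg[4]=1+0=1, deg[5]=1+1=2, deg[6]=1+0=1, deg[7]=1+2=3, deg[8]=1+0=1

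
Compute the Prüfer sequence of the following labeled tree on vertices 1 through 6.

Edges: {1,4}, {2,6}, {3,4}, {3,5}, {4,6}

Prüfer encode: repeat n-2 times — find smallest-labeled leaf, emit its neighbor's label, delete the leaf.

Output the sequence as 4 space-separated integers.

Answer: 4 6 3 4

Derivation:
Step 1: leaves = {1,2,5}. Remove smallest leaf 1, emit neighbor 4.
Step 2: leaves = {2,5}. Remove smallest leaf 2, emit neighbor 6.
Step 3: leaves = {5,6}. Remove smallest leaf 5, emit neighbor 3.
Step 4: leaves = {3,6}. Remove smallest leaf 3, emit neighbor 4.
Done: 2 vertices remain (4, 6). Sequence = [4 6 3 4]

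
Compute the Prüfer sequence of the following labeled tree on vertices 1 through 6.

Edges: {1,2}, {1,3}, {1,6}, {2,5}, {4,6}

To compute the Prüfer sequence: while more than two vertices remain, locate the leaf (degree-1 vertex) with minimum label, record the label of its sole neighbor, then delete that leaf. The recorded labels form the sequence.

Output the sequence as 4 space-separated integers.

Answer: 1 6 2 1

Derivation:
Step 1: leaves = {3,4,5}. Remove smallest leaf 3, emit neighbor 1.
Step 2: leaves = {4,5}. Remove smallest leaf 4, emit neighbor 6.
Step 3: leaves = {5,6}. Remove smallest leaf 5, emit neighbor 2.
Step 4: leaves = {2,6}. Remove smallest leaf 2, emit neighbor 1.
Done: 2 vertices remain (1, 6). Sequence = [1 6 2 1]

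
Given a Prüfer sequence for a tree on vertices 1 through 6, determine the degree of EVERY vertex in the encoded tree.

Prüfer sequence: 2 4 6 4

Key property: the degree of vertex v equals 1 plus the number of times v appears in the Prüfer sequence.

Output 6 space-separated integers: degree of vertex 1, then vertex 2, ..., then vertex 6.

Answer: 1 2 1 3 1 2

Derivation:
p_1 = 2: count[2] becomes 1
p_2 = 4: count[4] becomes 1
p_3 = 6: count[6] becomes 1
p_4 = 4: count[4] becomes 2
Degrees (1 + count): deg[1]=1+0=1, deg[2]=1+1=2, deg[3]=1+0=1, deg[4]=1+2=3, deg[5]=1+0=1, deg[6]=1+1=2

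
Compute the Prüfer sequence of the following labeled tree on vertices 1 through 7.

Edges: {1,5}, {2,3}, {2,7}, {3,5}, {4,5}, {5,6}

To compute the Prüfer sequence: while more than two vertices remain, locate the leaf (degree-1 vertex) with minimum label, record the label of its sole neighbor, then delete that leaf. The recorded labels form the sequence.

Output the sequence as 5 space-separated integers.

Step 1: leaves = {1,4,6,7}. Remove smallest leaf 1, emit neighbor 5.
Step 2: leaves = {4,6,7}. Remove smallest leaf 4, emit neighbor 5.
Step 3: leaves = {6,7}. Remove smallest leaf 6, emit neighbor 5.
Step 4: leaves = {5,7}. Remove smallest leaf 5, emit neighbor 3.
Step 5: leaves = {3,7}. Remove smallest leaf 3, emit neighbor 2.
Done: 2 vertices remain (2, 7). Sequence = [5 5 5 3 2]

Answer: 5 5 5 3 2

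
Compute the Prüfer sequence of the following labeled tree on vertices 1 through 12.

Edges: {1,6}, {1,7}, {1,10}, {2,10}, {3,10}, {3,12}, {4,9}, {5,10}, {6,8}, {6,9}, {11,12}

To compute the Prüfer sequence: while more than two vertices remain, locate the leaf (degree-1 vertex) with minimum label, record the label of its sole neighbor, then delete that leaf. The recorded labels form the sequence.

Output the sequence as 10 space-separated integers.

Answer: 10 9 10 1 6 6 1 10 3 12

Derivation:
Step 1: leaves = {2,4,5,7,8,11}. Remove smallest leaf 2, emit neighbor 10.
Step 2: leaves = {4,5,7,8,11}. Remove smallest leaf 4, emit neighbor 9.
Step 3: leaves = {5,7,8,9,11}. Remove smallest leaf 5, emit neighbor 10.
Step 4: leaves = {7,8,9,11}. Remove smallest leaf 7, emit neighbor 1.
Step 5: leaves = {8,9,11}. Remove smallest leaf 8, emit neighbor 6.
Step 6: leaves = {9,11}. Remove smallest leaf 9, emit neighbor 6.
Step 7: leaves = {6,11}. Remove smallest leaf 6, emit neighbor 1.
Step 8: leaves = {1,11}. Remove smallest leaf 1, emit neighbor 10.
Step 9: leaves = {10,11}. Remove smallest leaf 10, emit neighbor 3.
Step 10: leaves = {3,11}. Remove smallest leaf 3, emit neighbor 12.
Done: 2 vertices remain (11, 12). Sequence = [10 9 10 1 6 6 1 10 3 12]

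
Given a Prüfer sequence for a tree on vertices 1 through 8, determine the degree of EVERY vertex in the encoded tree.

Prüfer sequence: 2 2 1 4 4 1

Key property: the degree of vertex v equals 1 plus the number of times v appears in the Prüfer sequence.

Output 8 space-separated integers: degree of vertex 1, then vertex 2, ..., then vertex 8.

Answer: 3 3 1 3 1 1 1 1

Derivation:
p_1 = 2: count[2] becomes 1
p_2 = 2: count[2] becomes 2
p_3 = 1: count[1] becomes 1
p_4 = 4: count[4] becomes 1
p_5 = 4: count[4] becomes 2
p_6 = 1: count[1] becomes 2
Degrees (1 + count): deg[1]=1+2=3, deg[2]=1+2=3, deg[3]=1+0=1, deg[4]=1+2=3, deg[5]=1+0=1, deg[6]=1+0=1, deg[7]=1+0=1, deg[8]=1+0=1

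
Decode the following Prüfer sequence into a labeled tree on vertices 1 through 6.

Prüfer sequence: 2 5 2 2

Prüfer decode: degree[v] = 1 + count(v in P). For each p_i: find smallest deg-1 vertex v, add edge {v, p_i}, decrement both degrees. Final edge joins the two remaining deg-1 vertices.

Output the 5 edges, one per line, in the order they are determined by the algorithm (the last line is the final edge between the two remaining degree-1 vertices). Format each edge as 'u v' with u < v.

Answer: 1 2
3 5
2 4
2 5
2 6

Derivation:
Initial degrees: {1:1, 2:4, 3:1, 4:1, 5:2, 6:1}
Step 1: smallest deg-1 vertex = 1, p_1 = 2. Add edge {1,2}. Now deg[1]=0, deg[2]=3.
Step 2: smallest deg-1 vertex = 3, p_2 = 5. Add edge {3,5}. Now deg[3]=0, deg[5]=1.
Step 3: smallest deg-1 vertex = 4, p_3 = 2. Add edge {2,4}. Now deg[4]=0, deg[2]=2.
Step 4: smallest deg-1 vertex = 5, p_4 = 2. Add edge {2,5}. Now deg[5]=0, deg[2]=1.
Final: two remaining deg-1 vertices are 2, 6. Add edge {2,6}.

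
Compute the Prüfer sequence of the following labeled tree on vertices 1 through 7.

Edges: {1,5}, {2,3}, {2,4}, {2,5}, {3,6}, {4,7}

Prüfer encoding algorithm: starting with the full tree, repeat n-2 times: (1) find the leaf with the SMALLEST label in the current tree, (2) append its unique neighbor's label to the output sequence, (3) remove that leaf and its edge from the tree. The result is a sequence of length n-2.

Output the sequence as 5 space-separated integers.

Step 1: leaves = {1,6,7}. Remove smallest leaf 1, emit neighbor 5.
Step 2: leaves = {5,6,7}. Remove smallest leaf 5, emit neighbor 2.
Step 3: leaves = {6,7}. Remove smallest leaf 6, emit neighbor 3.
Step 4: leaves = {3,7}. Remove smallest leaf 3, emit neighbor 2.
Step 5: leaves = {2,7}. Remove smallest leaf 2, emit neighbor 4.
Done: 2 vertices remain (4, 7). Sequence = [5 2 3 2 4]

Answer: 5 2 3 2 4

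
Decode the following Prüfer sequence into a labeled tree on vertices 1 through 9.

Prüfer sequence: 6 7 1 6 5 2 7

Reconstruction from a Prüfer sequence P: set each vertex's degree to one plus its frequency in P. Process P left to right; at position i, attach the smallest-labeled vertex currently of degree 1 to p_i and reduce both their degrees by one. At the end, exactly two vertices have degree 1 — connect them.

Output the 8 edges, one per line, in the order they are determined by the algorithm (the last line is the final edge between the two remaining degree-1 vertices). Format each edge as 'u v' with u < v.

Answer: 3 6
4 7
1 8
1 6
5 6
2 5
2 7
7 9

Derivation:
Initial degrees: {1:2, 2:2, 3:1, 4:1, 5:2, 6:3, 7:3, 8:1, 9:1}
Step 1: smallest deg-1 vertex = 3, p_1 = 6. Add edge {3,6}. Now deg[3]=0, deg[6]=2.
Step 2: smallest deg-1 vertex = 4, p_2 = 7. Add edge {4,7}. Now deg[4]=0, deg[7]=2.
Step 3: smallest deg-1 vertex = 8, p_3 = 1. Add edge {1,8}. Now deg[8]=0, deg[1]=1.
Step 4: smallest deg-1 vertex = 1, p_4 = 6. Add edge {1,6}. Now deg[1]=0, deg[6]=1.
Step 5: smallest deg-1 vertex = 6, p_5 = 5. Add edge {5,6}. Now deg[6]=0, deg[5]=1.
Step 6: smallest deg-1 vertex = 5, p_6 = 2. Add edge {2,5}. Now deg[5]=0, deg[2]=1.
Step 7: smallest deg-1 vertex = 2, p_7 = 7. Add edge {2,7}. Now deg[2]=0, deg[7]=1.
Final: two remaining deg-1 vertices are 7, 9. Add edge {7,9}.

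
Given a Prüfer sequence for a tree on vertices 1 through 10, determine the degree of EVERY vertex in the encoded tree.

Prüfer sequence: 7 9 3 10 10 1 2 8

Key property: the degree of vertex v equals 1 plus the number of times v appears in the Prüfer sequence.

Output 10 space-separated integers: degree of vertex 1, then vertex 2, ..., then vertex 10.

p_1 = 7: count[7] becomes 1
p_2 = 9: count[9] becomes 1
p_3 = 3: count[3] becomes 1
p_4 = 10: count[10] becomes 1
p_5 = 10: count[10] becomes 2
p_6 = 1: count[1] becomes 1
p_7 = 2: count[2] becomes 1
p_8 = 8: count[8] becomes 1
Degrees (1 + count): deg[1]=1+1=2, deg[2]=1+1=2, deg[3]=1+1=2, deg[4]=1+0=1, deg[5]=1+0=1, deg[6]=1+0=1, deg[7]=1+1=2, deg[8]=1+1=2, deg[9]=1+1=2, deg[10]=1+2=3

Answer: 2 2 2 1 1 1 2 2 2 3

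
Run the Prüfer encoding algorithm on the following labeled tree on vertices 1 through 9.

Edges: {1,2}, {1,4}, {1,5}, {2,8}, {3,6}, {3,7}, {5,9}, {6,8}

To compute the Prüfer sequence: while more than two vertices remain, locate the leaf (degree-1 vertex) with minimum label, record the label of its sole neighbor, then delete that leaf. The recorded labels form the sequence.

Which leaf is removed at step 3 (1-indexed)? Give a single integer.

Step 1: current leaves = {4,7,9}. Remove leaf 4 (neighbor: 1).
Step 2: current leaves = {7,9}. Remove leaf 7 (neighbor: 3).
Step 3: current leaves = {3,9}. Remove leaf 3 (neighbor: 6).

Answer: 3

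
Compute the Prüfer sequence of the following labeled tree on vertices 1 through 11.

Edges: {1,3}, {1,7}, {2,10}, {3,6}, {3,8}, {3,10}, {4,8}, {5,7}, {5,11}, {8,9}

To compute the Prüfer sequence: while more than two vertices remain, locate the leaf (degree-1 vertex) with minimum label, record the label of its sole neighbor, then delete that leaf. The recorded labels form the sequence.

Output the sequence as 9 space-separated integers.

Answer: 10 8 3 8 3 3 1 7 5

Derivation:
Step 1: leaves = {2,4,6,9,11}. Remove smallest leaf 2, emit neighbor 10.
Step 2: leaves = {4,6,9,10,11}. Remove smallest leaf 4, emit neighbor 8.
Step 3: leaves = {6,9,10,11}. Remove smallest leaf 6, emit neighbor 3.
Step 4: leaves = {9,10,11}. Remove smallest leaf 9, emit neighbor 8.
Step 5: leaves = {8,10,11}. Remove smallest leaf 8, emit neighbor 3.
Step 6: leaves = {10,11}. Remove smallest leaf 10, emit neighbor 3.
Step 7: leaves = {3,11}. Remove smallest leaf 3, emit neighbor 1.
Step 8: leaves = {1,11}. Remove smallest leaf 1, emit neighbor 7.
Step 9: leaves = {7,11}. Remove smallest leaf 7, emit neighbor 5.
Done: 2 vertices remain (5, 11). Sequence = [10 8 3 8 3 3 1 7 5]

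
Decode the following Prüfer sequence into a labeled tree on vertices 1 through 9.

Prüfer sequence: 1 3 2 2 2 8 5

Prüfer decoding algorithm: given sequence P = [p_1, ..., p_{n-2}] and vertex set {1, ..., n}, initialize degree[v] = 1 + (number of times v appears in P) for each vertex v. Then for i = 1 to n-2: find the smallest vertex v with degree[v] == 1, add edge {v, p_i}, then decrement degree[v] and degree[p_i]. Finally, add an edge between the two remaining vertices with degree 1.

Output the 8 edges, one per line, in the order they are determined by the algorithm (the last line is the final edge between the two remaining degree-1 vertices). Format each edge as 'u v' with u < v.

Initial degrees: {1:2, 2:4, 3:2, 4:1, 5:2, 6:1, 7:1, 8:2, 9:1}
Step 1: smallest deg-1 vertex = 4, p_1 = 1. Add edge {1,4}. Now deg[4]=0, deg[1]=1.
Step 2: smallest deg-1 vertex = 1, p_2 = 3. Add edge {1,3}. Now deg[1]=0, deg[3]=1.
Step 3: smallest deg-1 vertex = 3, p_3 = 2. Add edge {2,3}. Now deg[3]=0, deg[2]=3.
Step 4: smallest deg-1 vertex = 6, p_4 = 2. Add edge {2,6}. Now deg[6]=0, deg[2]=2.
Step 5: smallest deg-1 vertex = 7, p_5 = 2. Add edge {2,7}. Now deg[7]=0, deg[2]=1.
Step 6: smallest deg-1 vertex = 2, p_6 = 8. Add edge {2,8}. Now deg[2]=0, deg[8]=1.
Step 7: smallest deg-1 vertex = 8, p_7 = 5. Add edge {5,8}. Now deg[8]=0, deg[5]=1.
Final: two remaining deg-1 vertices are 5, 9. Add edge {5,9}.

Answer: 1 4
1 3
2 3
2 6
2 7
2 8
5 8
5 9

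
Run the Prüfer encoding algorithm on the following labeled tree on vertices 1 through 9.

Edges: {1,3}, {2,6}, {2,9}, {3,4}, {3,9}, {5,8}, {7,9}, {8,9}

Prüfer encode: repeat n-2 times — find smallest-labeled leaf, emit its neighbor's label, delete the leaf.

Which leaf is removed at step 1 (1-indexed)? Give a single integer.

Step 1: current leaves = {1,4,5,6,7}. Remove leaf 1 (neighbor: 3).

Answer: 1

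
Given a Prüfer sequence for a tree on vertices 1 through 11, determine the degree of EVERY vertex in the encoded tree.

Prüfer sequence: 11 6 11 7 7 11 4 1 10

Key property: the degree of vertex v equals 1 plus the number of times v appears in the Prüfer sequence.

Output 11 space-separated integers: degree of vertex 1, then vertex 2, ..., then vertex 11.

p_1 = 11: count[11] becomes 1
p_2 = 6: count[6] becomes 1
p_3 = 11: count[11] becomes 2
p_4 = 7: count[7] becomes 1
p_5 = 7: count[7] becomes 2
p_6 = 11: count[11] becomes 3
p_7 = 4: count[4] becomes 1
p_8 = 1: count[1] becomes 1
p_9 = 10: count[10] becomes 1
Degrees (1 + count): deg[1]=1+1=2, deg[2]=1+0=1, deg[3]=1+0=1, deg[4]=1+1=2, deg[5]=1+0=1, deg[6]=1+1=2, deg[7]=1+2=3, deg[8]=1+0=1, deg[9]=1+0=1, deg[10]=1+1=2, deg[11]=1+3=4

Answer: 2 1 1 2 1 2 3 1 1 2 4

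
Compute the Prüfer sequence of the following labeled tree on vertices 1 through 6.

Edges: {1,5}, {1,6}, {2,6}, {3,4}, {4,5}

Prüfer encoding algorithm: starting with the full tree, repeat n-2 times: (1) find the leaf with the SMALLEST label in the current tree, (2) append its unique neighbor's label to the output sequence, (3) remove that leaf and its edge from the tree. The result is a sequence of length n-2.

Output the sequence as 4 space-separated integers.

Step 1: leaves = {2,3}. Remove smallest leaf 2, emit neighbor 6.
Step 2: leaves = {3,6}. Remove smallest leaf 3, emit neighbor 4.
Step 3: leaves = {4,6}. Remove smallest leaf 4, emit neighbor 5.
Step 4: leaves = {5,6}. Remove smallest leaf 5, emit neighbor 1.
Done: 2 vertices remain (1, 6). Sequence = [6 4 5 1]

Answer: 6 4 5 1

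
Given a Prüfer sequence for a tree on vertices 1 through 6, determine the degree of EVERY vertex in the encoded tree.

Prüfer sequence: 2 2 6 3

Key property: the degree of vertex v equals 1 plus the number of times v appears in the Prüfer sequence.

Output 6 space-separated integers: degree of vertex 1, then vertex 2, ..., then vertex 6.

p_1 = 2: count[2] becomes 1
p_2 = 2: count[2] becomes 2
p_3 = 6: count[6] becomes 1
p_4 = 3: count[3] becomes 1
Degrees (1 + count): deg[1]=1+0=1, deg[2]=1+2=3, deg[3]=1+1=2, deg[4]=1+0=1, deg[5]=1+0=1, deg[6]=1+1=2

Answer: 1 3 2 1 1 2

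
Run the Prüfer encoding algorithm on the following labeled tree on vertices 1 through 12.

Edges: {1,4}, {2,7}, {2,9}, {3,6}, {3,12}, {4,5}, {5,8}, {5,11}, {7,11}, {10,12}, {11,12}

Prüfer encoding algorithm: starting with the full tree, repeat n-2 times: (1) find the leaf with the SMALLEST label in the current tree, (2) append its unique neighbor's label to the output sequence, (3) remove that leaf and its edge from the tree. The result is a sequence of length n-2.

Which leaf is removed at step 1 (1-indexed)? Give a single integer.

Answer: 1

Derivation:
Step 1: current leaves = {1,6,8,9,10}. Remove leaf 1 (neighbor: 4).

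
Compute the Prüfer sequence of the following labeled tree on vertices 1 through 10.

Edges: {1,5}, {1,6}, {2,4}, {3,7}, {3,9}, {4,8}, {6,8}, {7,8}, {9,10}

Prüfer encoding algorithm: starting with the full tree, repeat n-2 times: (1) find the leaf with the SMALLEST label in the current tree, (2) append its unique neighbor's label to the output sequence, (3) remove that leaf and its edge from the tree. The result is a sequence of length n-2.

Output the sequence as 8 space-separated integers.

Step 1: leaves = {2,5,10}. Remove smallest leaf 2, emit neighbor 4.
Step 2: leaves = {4,5,10}. Remove smallest leaf 4, emit neighbor 8.
Step 3: leaves = {5,10}. Remove smallest leaf 5, emit neighbor 1.
Step 4: leaves = {1,10}. Remove smallest leaf 1, emit neighbor 6.
Step 5: leaves = {6,10}. Remove smallest leaf 6, emit neighbor 8.
Step 6: leaves = {8,10}. Remove smallest leaf 8, emit neighbor 7.
Step 7: leaves = {7,10}. Remove smallest leaf 7, emit neighbor 3.
Step 8: leaves = {3,10}. Remove smallest leaf 3, emit neighbor 9.
Done: 2 vertices remain (9, 10). Sequence = [4 8 1 6 8 7 3 9]

Answer: 4 8 1 6 8 7 3 9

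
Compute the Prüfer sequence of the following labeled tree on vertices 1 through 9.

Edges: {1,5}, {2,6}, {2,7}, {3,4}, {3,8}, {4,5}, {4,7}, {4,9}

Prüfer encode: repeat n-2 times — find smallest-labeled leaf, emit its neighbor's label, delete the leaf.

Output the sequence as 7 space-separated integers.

Answer: 5 4 2 7 4 3 4

Derivation:
Step 1: leaves = {1,6,8,9}. Remove smallest leaf 1, emit neighbor 5.
Step 2: leaves = {5,6,8,9}. Remove smallest leaf 5, emit neighbor 4.
Step 3: leaves = {6,8,9}. Remove smallest leaf 6, emit neighbor 2.
Step 4: leaves = {2,8,9}. Remove smallest leaf 2, emit neighbor 7.
Step 5: leaves = {7,8,9}. Remove smallest leaf 7, emit neighbor 4.
Step 6: leaves = {8,9}. Remove smallest leaf 8, emit neighbor 3.
Step 7: leaves = {3,9}. Remove smallest leaf 3, emit neighbor 4.
Done: 2 vertices remain (4, 9). Sequence = [5 4 2 7 4 3 4]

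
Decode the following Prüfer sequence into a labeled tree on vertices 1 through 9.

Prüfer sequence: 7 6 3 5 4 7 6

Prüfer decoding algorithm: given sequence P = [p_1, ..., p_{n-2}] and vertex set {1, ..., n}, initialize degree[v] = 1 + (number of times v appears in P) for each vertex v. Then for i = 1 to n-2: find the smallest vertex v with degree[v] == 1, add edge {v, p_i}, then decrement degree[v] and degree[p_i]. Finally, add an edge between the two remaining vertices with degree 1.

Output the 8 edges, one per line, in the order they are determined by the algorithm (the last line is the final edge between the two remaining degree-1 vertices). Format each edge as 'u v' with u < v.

Answer: 1 7
2 6
3 8
3 5
4 5
4 7
6 7
6 9

Derivation:
Initial degrees: {1:1, 2:1, 3:2, 4:2, 5:2, 6:3, 7:3, 8:1, 9:1}
Step 1: smallest deg-1 vertex = 1, p_1 = 7. Add edge {1,7}. Now deg[1]=0, deg[7]=2.
Step 2: smallest deg-1 vertex = 2, p_2 = 6. Add edge {2,6}. Now deg[2]=0, deg[6]=2.
Step 3: smallest deg-1 vertex = 8, p_3 = 3. Add edge {3,8}. Now deg[8]=0, deg[3]=1.
Step 4: smallest deg-1 vertex = 3, p_4 = 5. Add edge {3,5}. Now deg[3]=0, deg[5]=1.
Step 5: smallest deg-1 vertex = 5, p_5 = 4. Add edge {4,5}. Now deg[5]=0, deg[4]=1.
Step 6: smallest deg-1 vertex = 4, p_6 = 7. Add edge {4,7}. Now deg[4]=0, deg[7]=1.
Step 7: smallest deg-1 vertex = 7, p_7 = 6. Add edge {6,7}. Now deg[7]=0, deg[6]=1.
Final: two remaining deg-1 vertices are 6, 9. Add edge {6,9}.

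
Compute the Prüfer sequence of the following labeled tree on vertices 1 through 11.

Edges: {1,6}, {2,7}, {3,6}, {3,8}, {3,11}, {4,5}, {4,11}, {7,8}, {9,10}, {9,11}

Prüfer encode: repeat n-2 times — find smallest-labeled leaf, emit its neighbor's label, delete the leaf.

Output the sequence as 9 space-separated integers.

Step 1: leaves = {1,2,5,10}. Remove smallest leaf 1, emit neighbor 6.
Step 2: leaves = {2,5,6,10}. Remove smallest leaf 2, emit neighbor 7.
Step 3: leaves = {5,6,7,10}. Remove smallest leaf 5, emit neighbor 4.
Step 4: leaves = {4,6,7,10}. Remove smallest leaf 4, emit neighbor 11.
Step 5: leaves = {6,7,10}. Remove smallest leaf 6, emit neighbor 3.
Step 6: leaves = {7,10}. Remove smallest leaf 7, emit neighbor 8.
Step 7: leaves = {8,10}. Remove smallest leaf 8, emit neighbor 3.
Step 8: leaves = {3,10}. Remove smallest leaf 3, emit neighbor 11.
Step 9: leaves = {10,11}. Remove smallest leaf 10, emit neighbor 9.
Done: 2 vertices remain (9, 11). Sequence = [6 7 4 11 3 8 3 11 9]

Answer: 6 7 4 11 3 8 3 11 9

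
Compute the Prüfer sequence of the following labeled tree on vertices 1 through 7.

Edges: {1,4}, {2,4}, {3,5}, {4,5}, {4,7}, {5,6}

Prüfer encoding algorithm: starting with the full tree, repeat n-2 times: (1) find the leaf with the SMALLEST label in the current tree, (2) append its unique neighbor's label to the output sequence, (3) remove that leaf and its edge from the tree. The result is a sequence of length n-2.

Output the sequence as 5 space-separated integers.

Answer: 4 4 5 5 4

Derivation:
Step 1: leaves = {1,2,3,6,7}. Remove smallest leaf 1, emit neighbor 4.
Step 2: leaves = {2,3,6,7}. Remove smallest leaf 2, emit neighbor 4.
Step 3: leaves = {3,6,7}. Remove smallest leaf 3, emit neighbor 5.
Step 4: leaves = {6,7}. Remove smallest leaf 6, emit neighbor 5.
Step 5: leaves = {5,7}. Remove smallest leaf 5, emit neighbor 4.
Done: 2 vertices remain (4, 7). Sequence = [4 4 5 5 4]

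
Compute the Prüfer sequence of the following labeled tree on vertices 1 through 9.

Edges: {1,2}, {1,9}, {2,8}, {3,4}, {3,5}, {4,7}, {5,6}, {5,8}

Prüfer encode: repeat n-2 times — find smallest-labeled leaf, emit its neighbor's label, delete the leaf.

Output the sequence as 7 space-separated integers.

Step 1: leaves = {6,7,9}. Remove smallest leaf 6, emit neighbor 5.
Step 2: leaves = {7,9}. Remove smallest leaf 7, emit neighbor 4.
Step 3: leaves = {4,9}. Remove smallest leaf 4, emit neighbor 3.
Step 4: leaves = {3,9}. Remove smallest leaf 3, emit neighbor 5.
Step 5: leaves = {5,9}. Remove smallest leaf 5, emit neighbor 8.
Step 6: leaves = {8,9}. Remove smallest leaf 8, emit neighbor 2.
Step 7: leaves = {2,9}. Remove smallest leaf 2, emit neighbor 1.
Done: 2 vertices remain (1, 9). Sequence = [5 4 3 5 8 2 1]

Answer: 5 4 3 5 8 2 1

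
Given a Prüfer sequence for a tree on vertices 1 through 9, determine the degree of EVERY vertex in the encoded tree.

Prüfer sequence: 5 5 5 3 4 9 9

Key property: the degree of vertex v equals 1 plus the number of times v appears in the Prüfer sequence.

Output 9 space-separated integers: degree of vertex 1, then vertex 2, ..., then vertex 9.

p_1 = 5: count[5] becomes 1
p_2 = 5: count[5] becomes 2
p_3 = 5: count[5] becomes 3
p_4 = 3: count[3] becomes 1
p_5 = 4: count[4] becomes 1
p_6 = 9: count[9] becomes 1
p_7 = 9: count[9] becomes 2
Degrees (1 + count): deg[1]=1+0=1, deg[2]=1+0=1, deg[3]=1+1=2, deg[4]=1+1=2, deg[5]=1+3=4, deg[6]=1+0=1, deg[7]=1+0=1, deg[8]=1+0=1, deg[9]=1+2=3

Answer: 1 1 2 2 4 1 1 1 3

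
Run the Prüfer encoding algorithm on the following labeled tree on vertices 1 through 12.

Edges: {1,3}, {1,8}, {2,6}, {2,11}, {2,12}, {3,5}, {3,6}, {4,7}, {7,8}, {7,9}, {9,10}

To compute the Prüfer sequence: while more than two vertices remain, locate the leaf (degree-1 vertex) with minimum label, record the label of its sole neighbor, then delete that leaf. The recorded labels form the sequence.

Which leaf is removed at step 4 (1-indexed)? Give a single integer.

Answer: 9

Derivation:
Step 1: current leaves = {4,5,10,11,12}. Remove leaf 4 (neighbor: 7).
Step 2: current leaves = {5,10,11,12}. Remove leaf 5 (neighbor: 3).
Step 3: current leaves = {10,11,12}. Remove leaf 10 (neighbor: 9).
Step 4: current leaves = {9,11,12}. Remove leaf 9 (neighbor: 7).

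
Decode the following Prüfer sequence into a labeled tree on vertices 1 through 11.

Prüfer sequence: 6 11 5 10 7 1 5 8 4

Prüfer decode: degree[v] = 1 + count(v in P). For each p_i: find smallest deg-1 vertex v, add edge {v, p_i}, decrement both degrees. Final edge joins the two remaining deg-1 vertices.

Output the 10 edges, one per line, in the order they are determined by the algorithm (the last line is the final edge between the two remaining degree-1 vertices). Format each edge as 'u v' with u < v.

Initial degrees: {1:2, 2:1, 3:1, 4:2, 5:3, 6:2, 7:2, 8:2, 9:1, 10:2, 11:2}
Step 1: smallest deg-1 vertex = 2, p_1 = 6. Add edge {2,6}. Now deg[2]=0, deg[6]=1.
Step 2: smallest deg-1 vertex = 3, p_2 = 11. Add edge {3,11}. Now deg[3]=0, deg[11]=1.
Step 3: smallest deg-1 vertex = 6, p_3 = 5. Add edge {5,6}. Now deg[6]=0, deg[5]=2.
Step 4: smallest deg-1 vertex = 9, p_4 = 10. Add edge {9,10}. Now deg[9]=0, deg[10]=1.
Step 5: smallest deg-1 vertex = 10, p_5 = 7. Add edge {7,10}. Now deg[10]=0, deg[7]=1.
Step 6: smallest deg-1 vertex = 7, p_6 = 1. Add edge {1,7}. Now deg[7]=0, deg[1]=1.
Step 7: smallest deg-1 vertex = 1, p_7 = 5. Add edge {1,5}. Now deg[1]=0, deg[5]=1.
Step 8: smallest deg-1 vertex = 5, p_8 = 8. Add edge {5,8}. Now deg[5]=0, deg[8]=1.
Step 9: smallest deg-1 vertex = 8, p_9 = 4. Add edge {4,8}. Now deg[8]=0, deg[4]=1.
Final: two remaining deg-1 vertices are 4, 11. Add edge {4,11}.

Answer: 2 6
3 11
5 6
9 10
7 10
1 7
1 5
5 8
4 8
4 11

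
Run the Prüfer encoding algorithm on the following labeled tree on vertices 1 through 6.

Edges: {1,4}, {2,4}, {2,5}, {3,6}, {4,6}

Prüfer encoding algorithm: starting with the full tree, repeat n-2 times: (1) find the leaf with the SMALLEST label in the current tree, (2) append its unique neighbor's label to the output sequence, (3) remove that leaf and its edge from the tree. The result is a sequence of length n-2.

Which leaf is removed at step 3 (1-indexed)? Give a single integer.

Answer: 5

Derivation:
Step 1: current leaves = {1,3,5}. Remove leaf 1 (neighbor: 4).
Step 2: current leaves = {3,5}. Remove leaf 3 (neighbor: 6).
Step 3: current leaves = {5,6}. Remove leaf 5 (neighbor: 2).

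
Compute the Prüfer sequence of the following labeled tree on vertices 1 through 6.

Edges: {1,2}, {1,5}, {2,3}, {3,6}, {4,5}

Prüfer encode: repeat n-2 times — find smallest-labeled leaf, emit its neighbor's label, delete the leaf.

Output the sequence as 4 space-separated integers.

Answer: 5 1 2 3

Derivation:
Step 1: leaves = {4,6}. Remove smallest leaf 4, emit neighbor 5.
Step 2: leaves = {5,6}. Remove smallest leaf 5, emit neighbor 1.
Step 3: leaves = {1,6}. Remove smallest leaf 1, emit neighbor 2.
Step 4: leaves = {2,6}. Remove smallest leaf 2, emit neighbor 3.
Done: 2 vertices remain (3, 6). Sequence = [5 1 2 3]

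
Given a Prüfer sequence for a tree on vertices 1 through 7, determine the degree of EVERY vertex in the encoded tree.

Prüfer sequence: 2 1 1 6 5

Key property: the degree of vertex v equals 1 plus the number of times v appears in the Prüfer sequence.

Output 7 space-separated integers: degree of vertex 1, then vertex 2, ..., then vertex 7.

p_1 = 2: count[2] becomes 1
p_2 = 1: count[1] becomes 1
p_3 = 1: count[1] becomes 2
p_4 = 6: count[6] becomes 1
p_5 = 5: count[5] becomes 1
Degrees (1 + count): deg[1]=1+2=3, deg[2]=1+1=2, deg[3]=1+0=1, deg[4]=1+0=1, deg[5]=1+1=2, deg[6]=1+1=2, deg[7]=1+0=1

Answer: 3 2 1 1 2 2 1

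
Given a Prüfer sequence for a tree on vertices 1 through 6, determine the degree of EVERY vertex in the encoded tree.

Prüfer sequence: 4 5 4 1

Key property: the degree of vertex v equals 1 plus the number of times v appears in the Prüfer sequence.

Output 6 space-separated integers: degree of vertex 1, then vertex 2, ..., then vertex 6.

Answer: 2 1 1 3 2 1

Derivation:
p_1 = 4: count[4] becomes 1
p_2 = 5: count[5] becomes 1
p_3 = 4: count[4] becomes 2
p_4 = 1: count[1] becomes 1
Degrees (1 + count): deg[1]=1+1=2, deg[2]=1+0=1, deg[3]=1+0=1, deg[4]=1+2=3, deg[5]=1+1=2, deg[6]=1+0=1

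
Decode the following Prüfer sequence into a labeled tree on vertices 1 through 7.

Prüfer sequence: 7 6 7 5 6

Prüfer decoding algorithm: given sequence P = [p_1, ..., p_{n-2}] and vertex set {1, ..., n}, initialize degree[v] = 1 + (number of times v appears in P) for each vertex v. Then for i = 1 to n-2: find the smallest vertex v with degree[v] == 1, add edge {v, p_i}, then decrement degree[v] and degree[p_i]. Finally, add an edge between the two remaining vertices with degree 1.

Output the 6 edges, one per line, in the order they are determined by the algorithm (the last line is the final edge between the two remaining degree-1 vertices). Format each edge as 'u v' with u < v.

Initial degrees: {1:1, 2:1, 3:1, 4:1, 5:2, 6:3, 7:3}
Step 1: smallest deg-1 vertex = 1, p_1 = 7. Add edge {1,7}. Now deg[1]=0, deg[7]=2.
Step 2: smallest deg-1 vertex = 2, p_2 = 6. Add edge {2,6}. Now deg[2]=0, deg[6]=2.
Step 3: smallest deg-1 vertex = 3, p_3 = 7. Add edge {3,7}. Now deg[3]=0, deg[7]=1.
Step 4: smallest deg-1 vertex = 4, p_4 = 5. Add edge {4,5}. Now deg[4]=0, deg[5]=1.
Step 5: smallest deg-1 vertex = 5, p_5 = 6. Add edge {5,6}. Now deg[5]=0, deg[6]=1.
Final: two remaining deg-1 vertices are 6, 7. Add edge {6,7}.

Answer: 1 7
2 6
3 7
4 5
5 6
6 7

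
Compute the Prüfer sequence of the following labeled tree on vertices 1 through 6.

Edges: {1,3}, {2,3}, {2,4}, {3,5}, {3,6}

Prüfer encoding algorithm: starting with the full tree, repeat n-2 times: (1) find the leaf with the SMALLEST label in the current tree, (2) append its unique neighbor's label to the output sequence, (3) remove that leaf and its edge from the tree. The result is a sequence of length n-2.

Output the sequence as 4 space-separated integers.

Answer: 3 2 3 3

Derivation:
Step 1: leaves = {1,4,5,6}. Remove smallest leaf 1, emit neighbor 3.
Step 2: leaves = {4,5,6}. Remove smallest leaf 4, emit neighbor 2.
Step 3: leaves = {2,5,6}. Remove smallest leaf 2, emit neighbor 3.
Step 4: leaves = {5,6}. Remove smallest leaf 5, emit neighbor 3.
Done: 2 vertices remain (3, 6). Sequence = [3 2 3 3]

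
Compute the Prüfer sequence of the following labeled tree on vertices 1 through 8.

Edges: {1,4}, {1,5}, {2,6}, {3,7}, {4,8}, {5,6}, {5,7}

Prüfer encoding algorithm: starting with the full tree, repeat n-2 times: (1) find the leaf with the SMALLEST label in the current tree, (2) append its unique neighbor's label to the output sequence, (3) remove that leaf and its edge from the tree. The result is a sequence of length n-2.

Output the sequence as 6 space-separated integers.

Step 1: leaves = {2,3,8}. Remove smallest leaf 2, emit neighbor 6.
Step 2: leaves = {3,6,8}. Remove smallest leaf 3, emit neighbor 7.
Step 3: leaves = {6,7,8}. Remove smallest leaf 6, emit neighbor 5.
Step 4: leaves = {7,8}. Remove smallest leaf 7, emit neighbor 5.
Step 5: leaves = {5,8}. Remove smallest leaf 5, emit neighbor 1.
Step 6: leaves = {1,8}. Remove smallest leaf 1, emit neighbor 4.
Done: 2 vertices remain (4, 8). Sequence = [6 7 5 5 1 4]

Answer: 6 7 5 5 1 4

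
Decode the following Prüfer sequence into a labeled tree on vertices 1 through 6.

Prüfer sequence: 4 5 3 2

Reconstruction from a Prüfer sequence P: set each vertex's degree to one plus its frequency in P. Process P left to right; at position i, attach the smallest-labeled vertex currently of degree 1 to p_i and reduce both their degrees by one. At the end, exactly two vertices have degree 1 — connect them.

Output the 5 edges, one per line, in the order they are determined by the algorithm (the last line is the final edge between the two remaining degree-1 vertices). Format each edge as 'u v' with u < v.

Answer: 1 4
4 5
3 5
2 3
2 6

Derivation:
Initial degrees: {1:1, 2:2, 3:2, 4:2, 5:2, 6:1}
Step 1: smallest deg-1 vertex = 1, p_1 = 4. Add edge {1,4}. Now deg[1]=0, deg[4]=1.
Step 2: smallest deg-1 vertex = 4, p_2 = 5. Add edge {4,5}. Now deg[4]=0, deg[5]=1.
Step 3: smallest deg-1 vertex = 5, p_3 = 3. Add edge {3,5}. Now deg[5]=0, deg[3]=1.
Step 4: smallest deg-1 vertex = 3, p_4 = 2. Add edge {2,3}. Now deg[3]=0, deg[2]=1.
Final: two remaining deg-1 vertices are 2, 6. Add edge {2,6}.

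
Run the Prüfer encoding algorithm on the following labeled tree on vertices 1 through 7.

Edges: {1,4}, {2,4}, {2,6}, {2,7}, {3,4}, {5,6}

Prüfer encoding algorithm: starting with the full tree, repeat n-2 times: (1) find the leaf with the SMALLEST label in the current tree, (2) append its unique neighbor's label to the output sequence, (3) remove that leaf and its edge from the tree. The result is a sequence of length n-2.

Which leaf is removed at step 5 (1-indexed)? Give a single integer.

Answer: 6

Derivation:
Step 1: current leaves = {1,3,5,7}. Remove leaf 1 (neighbor: 4).
Step 2: current leaves = {3,5,7}. Remove leaf 3 (neighbor: 4).
Step 3: current leaves = {4,5,7}. Remove leaf 4 (neighbor: 2).
Step 4: current leaves = {5,7}. Remove leaf 5 (neighbor: 6).
Step 5: current leaves = {6,7}. Remove leaf 6 (neighbor: 2).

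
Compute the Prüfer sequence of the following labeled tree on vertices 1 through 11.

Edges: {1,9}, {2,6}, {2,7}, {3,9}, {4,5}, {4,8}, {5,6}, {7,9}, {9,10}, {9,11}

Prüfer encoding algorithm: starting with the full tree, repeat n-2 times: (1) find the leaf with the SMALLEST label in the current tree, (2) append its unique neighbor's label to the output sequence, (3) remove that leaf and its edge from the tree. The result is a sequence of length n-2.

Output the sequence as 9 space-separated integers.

Answer: 9 9 4 5 6 2 7 9 9

Derivation:
Step 1: leaves = {1,3,8,10,11}. Remove smallest leaf 1, emit neighbor 9.
Step 2: leaves = {3,8,10,11}. Remove smallest leaf 3, emit neighbor 9.
Step 3: leaves = {8,10,11}. Remove smallest leaf 8, emit neighbor 4.
Step 4: leaves = {4,10,11}. Remove smallest leaf 4, emit neighbor 5.
Step 5: leaves = {5,10,11}. Remove smallest leaf 5, emit neighbor 6.
Step 6: leaves = {6,10,11}. Remove smallest leaf 6, emit neighbor 2.
Step 7: leaves = {2,10,11}. Remove smallest leaf 2, emit neighbor 7.
Step 8: leaves = {7,10,11}. Remove smallest leaf 7, emit neighbor 9.
Step 9: leaves = {10,11}. Remove smallest leaf 10, emit neighbor 9.
Done: 2 vertices remain (9, 11). Sequence = [9 9 4 5 6 2 7 9 9]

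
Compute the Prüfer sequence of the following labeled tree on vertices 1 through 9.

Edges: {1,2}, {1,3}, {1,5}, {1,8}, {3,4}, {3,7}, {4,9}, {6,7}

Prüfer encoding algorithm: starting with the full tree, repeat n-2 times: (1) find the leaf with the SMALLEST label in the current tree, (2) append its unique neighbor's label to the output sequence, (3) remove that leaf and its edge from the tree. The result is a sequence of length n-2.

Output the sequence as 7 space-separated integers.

Step 1: leaves = {2,5,6,8,9}. Remove smallest leaf 2, emit neighbor 1.
Step 2: leaves = {5,6,8,9}. Remove smallest leaf 5, emit neighbor 1.
Step 3: leaves = {6,8,9}. Remove smallest leaf 6, emit neighbor 7.
Step 4: leaves = {7,8,9}. Remove smallest leaf 7, emit neighbor 3.
Step 5: leaves = {8,9}. Remove smallest leaf 8, emit neighbor 1.
Step 6: leaves = {1,9}. Remove smallest leaf 1, emit neighbor 3.
Step 7: leaves = {3,9}. Remove smallest leaf 3, emit neighbor 4.
Done: 2 vertices remain (4, 9). Sequence = [1 1 7 3 1 3 4]

Answer: 1 1 7 3 1 3 4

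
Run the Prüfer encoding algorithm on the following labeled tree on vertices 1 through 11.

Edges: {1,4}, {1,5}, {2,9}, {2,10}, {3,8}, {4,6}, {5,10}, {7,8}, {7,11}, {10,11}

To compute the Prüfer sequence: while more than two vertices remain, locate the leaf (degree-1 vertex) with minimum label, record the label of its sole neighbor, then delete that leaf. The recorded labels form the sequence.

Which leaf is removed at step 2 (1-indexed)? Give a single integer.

Step 1: current leaves = {3,6,9}. Remove leaf 3 (neighbor: 8).
Step 2: current leaves = {6,8,9}. Remove leaf 6 (neighbor: 4).

Answer: 6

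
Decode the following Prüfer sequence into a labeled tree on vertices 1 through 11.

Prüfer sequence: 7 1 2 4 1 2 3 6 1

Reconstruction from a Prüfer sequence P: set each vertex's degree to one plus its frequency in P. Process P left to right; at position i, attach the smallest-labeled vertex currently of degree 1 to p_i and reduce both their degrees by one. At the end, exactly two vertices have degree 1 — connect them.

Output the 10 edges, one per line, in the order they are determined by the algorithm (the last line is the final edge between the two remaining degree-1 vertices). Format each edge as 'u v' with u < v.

Answer: 5 7
1 7
2 8
4 9
1 4
2 10
2 3
3 6
1 6
1 11

Derivation:
Initial degrees: {1:4, 2:3, 3:2, 4:2, 5:1, 6:2, 7:2, 8:1, 9:1, 10:1, 11:1}
Step 1: smallest deg-1 vertex = 5, p_1 = 7. Add edge {5,7}. Now deg[5]=0, deg[7]=1.
Step 2: smallest deg-1 vertex = 7, p_2 = 1. Add edge {1,7}. Now deg[7]=0, deg[1]=3.
Step 3: smallest deg-1 vertex = 8, p_3 = 2. Add edge {2,8}. Now deg[8]=0, deg[2]=2.
Step 4: smallest deg-1 vertex = 9, p_4 = 4. Add edge {4,9}. Now deg[9]=0, deg[4]=1.
Step 5: smallest deg-1 vertex = 4, p_5 = 1. Add edge {1,4}. Now deg[4]=0, deg[1]=2.
Step 6: smallest deg-1 vertex = 10, p_6 = 2. Add edge {2,10}. Now deg[10]=0, deg[2]=1.
Step 7: smallest deg-1 vertex = 2, p_7 = 3. Add edge {2,3}. Now deg[2]=0, deg[3]=1.
Step 8: smallest deg-1 vertex = 3, p_8 = 6. Add edge {3,6}. Now deg[3]=0, deg[6]=1.
Step 9: smallest deg-1 vertex = 6, p_9 = 1. Add edge {1,6}. Now deg[6]=0, deg[1]=1.
Final: two remaining deg-1 vertices are 1, 11. Add edge {1,11}.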